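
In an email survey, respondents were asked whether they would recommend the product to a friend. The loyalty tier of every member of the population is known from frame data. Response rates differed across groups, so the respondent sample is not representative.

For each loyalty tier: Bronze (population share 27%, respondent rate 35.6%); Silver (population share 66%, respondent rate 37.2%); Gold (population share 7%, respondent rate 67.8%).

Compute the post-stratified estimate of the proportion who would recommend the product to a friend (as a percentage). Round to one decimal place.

38.9%

Reweight to the known loyalty tier distribution:
  Bronze: 0.27 × 35.6 = 9.612
  Silver: 0.66 × 37.2 = 24.552
  Gold: 0.07 × 67.8 = 4.746
Post-stratified estimate = 38.91 → 38.9%.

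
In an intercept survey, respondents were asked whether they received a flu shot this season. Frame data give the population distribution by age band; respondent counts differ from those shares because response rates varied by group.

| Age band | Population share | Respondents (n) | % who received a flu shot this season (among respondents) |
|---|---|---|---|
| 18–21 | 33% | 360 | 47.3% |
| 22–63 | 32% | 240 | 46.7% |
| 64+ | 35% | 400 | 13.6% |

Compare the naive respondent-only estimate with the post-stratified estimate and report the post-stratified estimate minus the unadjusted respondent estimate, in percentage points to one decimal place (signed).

+1.6 percentage points

Unadjusted (pooled respondent) estimate weights by respondent counts:
  (360/1000)×47.3 + (240/1000)×46.7 + (400/1000)×13.6 = 33.676%
Reweighting by population age band shares:
  0.33×47.3 + 0.32×46.7 + 0.35×13.6 = 35.313%
Difference = 35.313 − 33.676 = 1.637 pp.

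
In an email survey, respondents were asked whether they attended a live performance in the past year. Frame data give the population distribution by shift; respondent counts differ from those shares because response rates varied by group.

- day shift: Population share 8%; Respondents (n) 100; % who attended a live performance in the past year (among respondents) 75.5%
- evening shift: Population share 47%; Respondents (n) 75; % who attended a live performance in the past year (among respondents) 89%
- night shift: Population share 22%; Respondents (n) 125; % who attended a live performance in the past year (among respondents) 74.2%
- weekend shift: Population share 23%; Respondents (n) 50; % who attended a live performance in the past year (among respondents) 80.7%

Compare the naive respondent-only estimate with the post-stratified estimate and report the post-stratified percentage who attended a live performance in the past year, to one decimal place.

Without adjustment, the pooled respondent share is:
  (100/350)×75.5 + (75/350)×89 + (125/350)×74.2 + (50/350)×80.7 = 78.6714%
Post-stratifying to population shares instead:
  0.08×75.5 + 0.47×89 + 0.22×74.2 + 0.23×80.7 = 82.755%

82.8%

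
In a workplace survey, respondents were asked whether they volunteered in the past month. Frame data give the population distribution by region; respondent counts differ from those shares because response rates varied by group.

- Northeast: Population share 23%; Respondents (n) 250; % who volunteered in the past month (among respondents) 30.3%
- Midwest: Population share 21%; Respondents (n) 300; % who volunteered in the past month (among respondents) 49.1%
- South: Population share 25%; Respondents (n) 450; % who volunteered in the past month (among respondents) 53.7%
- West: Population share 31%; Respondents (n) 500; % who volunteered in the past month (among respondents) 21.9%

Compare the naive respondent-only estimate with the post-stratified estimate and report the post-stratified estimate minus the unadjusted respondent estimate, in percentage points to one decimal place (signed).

Without adjustment, the pooled respondent share is:
  (250/1500)×30.3 + (300/1500)×49.1 + (450/1500)×53.7 + (500/1500)×21.9 = 38.28%
Post-stratified estimate weights by population shares:
  0.23×30.3 + 0.21×49.1 + 0.25×53.7 + 0.31×21.9 = 37.494%
Difference = 37.494 − 38.28 = -0.786 pp.

-0.8 percentage points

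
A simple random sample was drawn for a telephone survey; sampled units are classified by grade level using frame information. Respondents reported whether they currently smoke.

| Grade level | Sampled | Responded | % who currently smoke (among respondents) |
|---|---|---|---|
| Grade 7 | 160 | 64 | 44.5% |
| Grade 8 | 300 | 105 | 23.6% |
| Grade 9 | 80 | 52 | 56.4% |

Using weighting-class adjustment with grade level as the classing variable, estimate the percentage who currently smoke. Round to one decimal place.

Class response rates: Grade 7 64/160 = 40%, Grade 8 105/300 = 35%, Grade 9 52/80 = 65%.
Each respondent's weight = sampled/responded in their class; summing within a class gives n_sampled, so:
  Grade 7: 160 × 44.5 = 7120
  Grade 8: 300 × 23.6 = 7080
  Grade 9: 80 × 56.4 = 4512
Adjusted estimate = 18,712 / 540 = 34.6519 → 34.7%.

34.7%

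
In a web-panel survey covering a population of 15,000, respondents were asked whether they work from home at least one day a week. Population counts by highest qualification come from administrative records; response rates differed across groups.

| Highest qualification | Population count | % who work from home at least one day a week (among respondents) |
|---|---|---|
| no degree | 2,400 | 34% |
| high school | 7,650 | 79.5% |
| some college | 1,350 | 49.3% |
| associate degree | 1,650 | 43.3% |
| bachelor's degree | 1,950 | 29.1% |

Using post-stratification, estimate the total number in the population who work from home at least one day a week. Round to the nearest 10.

Each cell contributes its population count × the respondent rate:
  no degree: 2,400 × 34% = 816
  high school: 7,650 × 79.5% = 6081.75
  some college: 1,350 × 49.3% = 665.55
  associate degree: 1,650 × 43.3% = 714.45
  bachelor's degree: 1,950 × 29.1% = 567.45
Estimated total = 8845.2 → 8,850.

8,850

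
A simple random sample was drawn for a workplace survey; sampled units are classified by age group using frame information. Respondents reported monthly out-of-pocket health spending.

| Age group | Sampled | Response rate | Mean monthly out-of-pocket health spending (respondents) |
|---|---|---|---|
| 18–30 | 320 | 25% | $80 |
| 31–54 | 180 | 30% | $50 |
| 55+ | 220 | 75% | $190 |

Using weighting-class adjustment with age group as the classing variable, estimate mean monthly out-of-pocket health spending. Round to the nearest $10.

$110

Inverse-response-rate weighting restores each class to its sampled count, so class totals weight by n_sampled:
  18–30: 320 × 80 = 25,600
  31–54: 180 × 50 = 9000
  55+: 220 × 190 = 41,800
Adjusted estimate = 76,400 / 720 = 106.111 → $110.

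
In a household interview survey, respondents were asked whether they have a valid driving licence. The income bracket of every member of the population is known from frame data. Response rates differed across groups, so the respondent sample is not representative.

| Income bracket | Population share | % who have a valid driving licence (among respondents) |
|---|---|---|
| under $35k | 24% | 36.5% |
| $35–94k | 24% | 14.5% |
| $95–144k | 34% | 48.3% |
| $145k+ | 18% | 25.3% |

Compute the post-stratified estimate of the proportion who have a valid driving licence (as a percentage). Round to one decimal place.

33.2%

Weight each group's respondent value by its population share:
  under $35k: 0.24 × 36.5 = 8.76
  $35–94k: 0.24 × 14.5 = 3.48
  $95–144k: 0.34 × 48.3 = 16.422
  $145k+: 0.18 × 25.3 = 4.554
Post-stratified estimate = 33.216 → 33.2%.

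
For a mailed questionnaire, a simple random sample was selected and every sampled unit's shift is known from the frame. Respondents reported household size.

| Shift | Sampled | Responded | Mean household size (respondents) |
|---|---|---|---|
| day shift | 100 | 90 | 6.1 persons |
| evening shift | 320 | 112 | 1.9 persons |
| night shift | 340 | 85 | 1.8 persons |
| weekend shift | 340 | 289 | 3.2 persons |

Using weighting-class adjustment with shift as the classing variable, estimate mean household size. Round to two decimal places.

Response rates by class: day shift 90/100 = 90%, evening shift 112/320 = 35%, night shift 85/340 = 25%, weekend shift 289/340 = 85%.
Inverse-response-rate weighting restores each class to its sampled count, so class totals weight by n_sampled:
  day shift: 100 × 6.1 = 610
  evening shift: 320 × 1.9 = 608
  night shift: 340 × 1.8 = 612
  weekend shift: 340 × 3.2 = 1088
Adjusted estimate = 2918 / 1,100 = 2.65273 → 2.65.

2.65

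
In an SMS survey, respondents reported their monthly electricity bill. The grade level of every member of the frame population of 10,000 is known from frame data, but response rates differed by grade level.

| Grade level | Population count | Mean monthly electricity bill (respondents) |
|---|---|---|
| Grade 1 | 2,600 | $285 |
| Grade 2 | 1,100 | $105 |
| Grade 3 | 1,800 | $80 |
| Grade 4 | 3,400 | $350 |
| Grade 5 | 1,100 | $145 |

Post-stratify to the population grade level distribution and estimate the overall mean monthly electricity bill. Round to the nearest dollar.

Each cell contributes population-share × respondent value:
  Grade 1: (2,600/10,000) × 285 = 74.1
  Grade 2: (1,100/10,000) × 105 = 11.55
  Grade 3: (1,800/10,000) × 80 = 14.4
  Grade 4: (3,400/10,000) × 350 = 119
  Grade 5: (1,100/10,000) × 145 = 15.95
Post-stratified estimate = 235 → $235.

$235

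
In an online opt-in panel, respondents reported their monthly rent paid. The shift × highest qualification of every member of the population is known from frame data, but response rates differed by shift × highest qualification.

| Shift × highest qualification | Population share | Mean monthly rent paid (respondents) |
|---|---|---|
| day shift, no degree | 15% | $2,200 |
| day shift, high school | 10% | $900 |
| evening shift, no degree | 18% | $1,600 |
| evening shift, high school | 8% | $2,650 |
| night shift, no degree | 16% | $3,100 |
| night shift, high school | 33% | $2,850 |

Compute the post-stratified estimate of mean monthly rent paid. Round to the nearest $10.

$2,360

Each cell contributes population-share × respondent value:
  day shift, no degree: 0.15 × 2200 = 330
  day shift, high school: 0.1 × 900 = 90
  evening shift, no degree: 0.18 × 1600 = 288
  evening shift, high school: 0.08 × 2650 = 212
  night shift, no degree: 0.16 × 3100 = 496
  night shift, high school: 0.33 × 2850 = 940.5
Post-stratified estimate = 2356.5 → $2,360.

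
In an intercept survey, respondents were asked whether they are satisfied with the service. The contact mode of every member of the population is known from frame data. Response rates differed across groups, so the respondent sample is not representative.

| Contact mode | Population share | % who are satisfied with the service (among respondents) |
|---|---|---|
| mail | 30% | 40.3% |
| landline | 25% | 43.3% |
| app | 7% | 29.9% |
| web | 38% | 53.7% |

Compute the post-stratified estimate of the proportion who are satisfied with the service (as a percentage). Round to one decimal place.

45.4%

Weight each group's respondent value by its population share:
  mail: 0.3 × 40.3 = 12.09
  landline: 0.25 × 43.3 = 10.825
  app: 0.07 × 29.9 = 2.093
  web: 0.38 × 53.7 = 20.406
Post-stratified estimate = 45.414 → 45.4%.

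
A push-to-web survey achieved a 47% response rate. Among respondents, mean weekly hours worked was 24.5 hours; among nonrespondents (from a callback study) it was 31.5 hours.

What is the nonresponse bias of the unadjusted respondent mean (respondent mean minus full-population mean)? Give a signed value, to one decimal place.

-3.7

Nonresponse fraction = 1 − 0.47 = 0.53.
Bias = (nonresponse fraction) × (respondent mean − nonrespondent mean)
     = 0.53 × (24.5 − 31.5) = 0.53 × -7 = -3.71.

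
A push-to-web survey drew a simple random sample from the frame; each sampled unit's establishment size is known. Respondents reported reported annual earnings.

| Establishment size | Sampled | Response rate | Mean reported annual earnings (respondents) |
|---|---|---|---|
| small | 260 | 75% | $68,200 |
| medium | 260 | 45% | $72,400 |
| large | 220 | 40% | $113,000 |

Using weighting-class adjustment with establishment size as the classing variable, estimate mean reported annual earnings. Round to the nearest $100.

With weight = n_sampled/n_responded per class, the weighted class total is n_sampled:
  small: 260 × 68,200 = 17,732,000
  medium: 260 × 72,400 = 18,824,000
  large: 220 × 113,000 = 24,860,000
Adjusted estimate = 61,416,000 / 740 = 82994.6 → $83,000.

$83,000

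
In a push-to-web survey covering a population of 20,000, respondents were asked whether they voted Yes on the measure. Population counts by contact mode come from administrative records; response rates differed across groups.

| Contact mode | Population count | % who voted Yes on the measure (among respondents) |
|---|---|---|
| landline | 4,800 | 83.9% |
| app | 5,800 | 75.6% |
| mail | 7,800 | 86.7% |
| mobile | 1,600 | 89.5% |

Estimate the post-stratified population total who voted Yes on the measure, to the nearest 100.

Estimated count per cell = population count × respondent percentage:
  landline: 4,800 × 83.9% = 4027.2
  app: 5,800 × 75.6% = 4384.8
  mail: 7,800 × 86.7% = 6762.6
  mobile: 1,600 × 89.5% = 1432
Estimated total = 16606.6 → 16,600.

16,600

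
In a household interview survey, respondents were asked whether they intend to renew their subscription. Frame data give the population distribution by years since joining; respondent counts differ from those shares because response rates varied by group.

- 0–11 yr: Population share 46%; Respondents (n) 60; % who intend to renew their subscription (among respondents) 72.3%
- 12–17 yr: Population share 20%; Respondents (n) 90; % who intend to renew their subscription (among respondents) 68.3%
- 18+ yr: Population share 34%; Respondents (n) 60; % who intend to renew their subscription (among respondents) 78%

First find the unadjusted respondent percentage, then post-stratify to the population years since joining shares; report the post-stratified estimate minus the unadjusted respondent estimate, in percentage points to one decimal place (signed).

Without adjustment, the pooled respondent share is:
  (60/210)×72.3 + (90/210)×68.3 + (60/210)×78 = 72.2143%
Post-stratifying to population shares instead:
  0.46×72.3 + 0.2×68.3 + 0.34×78 = 73.438%
Difference = 73.438 − 72.2143 = 1.2237 pp.

+1.2 percentage points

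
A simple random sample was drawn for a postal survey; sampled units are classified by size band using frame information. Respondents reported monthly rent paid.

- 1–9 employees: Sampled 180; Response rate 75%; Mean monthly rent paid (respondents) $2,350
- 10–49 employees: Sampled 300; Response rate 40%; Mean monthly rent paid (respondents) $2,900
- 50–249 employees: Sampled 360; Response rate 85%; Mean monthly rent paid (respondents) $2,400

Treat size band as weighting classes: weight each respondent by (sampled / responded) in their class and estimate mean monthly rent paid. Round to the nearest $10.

With weight = n_sampled/n_responded per class, the weighted class total is n_sampled:
  1–9 employees: 180 × 2350 = 423,000
  10–49 employees: 300 × 2900 = 870,000
  50–249 employees: 360 × 2400 = 864,000
Adjusted estimate = 2,157,000 / 840 = 2567.86 → $2,570.

$2,570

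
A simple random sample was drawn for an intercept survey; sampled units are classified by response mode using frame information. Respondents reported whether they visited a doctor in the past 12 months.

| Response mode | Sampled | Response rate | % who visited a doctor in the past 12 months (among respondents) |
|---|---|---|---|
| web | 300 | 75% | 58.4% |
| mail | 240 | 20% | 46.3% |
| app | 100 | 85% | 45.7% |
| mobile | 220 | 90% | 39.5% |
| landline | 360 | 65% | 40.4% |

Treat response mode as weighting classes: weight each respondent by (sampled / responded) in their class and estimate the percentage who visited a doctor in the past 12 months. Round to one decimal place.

With weight = n_sampled/n_responded per class, the weighted class total is n_sampled:
  web: 300 × 58.4 = 17,520
  mail: 240 × 46.3 = 11,112
  app: 100 × 45.7 = 4570
  mobile: 220 × 39.5 = 8690
  landline: 360 × 40.4 = 14,544
Adjusted estimate = 56,436 / 1,220 = 46.259 → 46.3%.

46.3%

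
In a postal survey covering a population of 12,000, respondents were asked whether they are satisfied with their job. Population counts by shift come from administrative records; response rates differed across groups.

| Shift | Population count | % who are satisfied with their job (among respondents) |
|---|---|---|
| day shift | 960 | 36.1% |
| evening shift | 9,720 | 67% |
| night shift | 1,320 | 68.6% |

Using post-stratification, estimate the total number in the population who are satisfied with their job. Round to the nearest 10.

Each cell contributes its population count × the respondent rate:
  day shift: 960 × 36.1% = 346.56
  evening shift: 9,720 × 67% = 6512.4
  night shift: 1,320 × 68.6% = 905.52
Estimated total = 7764.48 → 7,760.

7,760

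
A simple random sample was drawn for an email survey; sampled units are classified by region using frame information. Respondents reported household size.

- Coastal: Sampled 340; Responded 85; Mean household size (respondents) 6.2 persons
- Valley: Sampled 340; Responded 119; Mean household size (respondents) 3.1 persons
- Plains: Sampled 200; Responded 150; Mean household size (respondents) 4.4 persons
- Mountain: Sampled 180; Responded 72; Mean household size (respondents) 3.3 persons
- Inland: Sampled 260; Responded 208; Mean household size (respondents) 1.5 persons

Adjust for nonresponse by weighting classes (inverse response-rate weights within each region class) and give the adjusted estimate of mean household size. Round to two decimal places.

Response rates by class: Coastal 85/340 = 25%, Valley 119/340 = 35%, Plains 150/200 = 75%, Mountain 72/180 = 40%, Inland 208/260 = 80%.
Inverse-response-rate weighting restores each class to its sampled count, so class totals weight by n_sampled:
  Coastal: 340 × 6.2 = 2108
  Valley: 340 × 3.1 = 1054
  Plains: 200 × 4.4 = 880
  Mountain: 180 × 3.3 = 594
  Inland: 260 × 1.5 = 390
Adjusted estimate = 5026 / 1,320 = 3.80758 → 3.81.

3.81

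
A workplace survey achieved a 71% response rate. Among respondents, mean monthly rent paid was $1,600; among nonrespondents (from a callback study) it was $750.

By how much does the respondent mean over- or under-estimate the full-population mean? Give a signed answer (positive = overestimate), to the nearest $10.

Nonresponse fraction = 1 − 0.71 = 0.29.
Bias = (nonresponse fraction) × (respondent mean − nonrespondent mean)
     = 0.29 × (1600 − 750) = 0.29 × 850 = 246.5.

+$250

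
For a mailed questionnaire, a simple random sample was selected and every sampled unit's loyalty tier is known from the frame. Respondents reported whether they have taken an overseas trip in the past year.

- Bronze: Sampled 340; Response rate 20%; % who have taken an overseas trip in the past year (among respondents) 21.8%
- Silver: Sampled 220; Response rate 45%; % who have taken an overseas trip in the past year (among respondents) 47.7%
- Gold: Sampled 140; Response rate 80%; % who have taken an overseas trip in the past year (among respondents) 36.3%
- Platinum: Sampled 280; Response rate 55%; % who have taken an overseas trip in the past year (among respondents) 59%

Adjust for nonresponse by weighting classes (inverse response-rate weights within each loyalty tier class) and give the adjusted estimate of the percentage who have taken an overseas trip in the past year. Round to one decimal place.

40.3%

Inverse-response-rate weighting restores each class to its sampled count, so class totals weight by n_sampled:
  Bronze: 340 × 21.8 = 7412
  Silver: 220 × 47.7 = 10,494
  Gold: 140 × 36.3 = 5082
  Platinum: 280 × 59 = 16,520
Adjusted estimate = 39,508 / 980 = 40.3143 → 40.3%.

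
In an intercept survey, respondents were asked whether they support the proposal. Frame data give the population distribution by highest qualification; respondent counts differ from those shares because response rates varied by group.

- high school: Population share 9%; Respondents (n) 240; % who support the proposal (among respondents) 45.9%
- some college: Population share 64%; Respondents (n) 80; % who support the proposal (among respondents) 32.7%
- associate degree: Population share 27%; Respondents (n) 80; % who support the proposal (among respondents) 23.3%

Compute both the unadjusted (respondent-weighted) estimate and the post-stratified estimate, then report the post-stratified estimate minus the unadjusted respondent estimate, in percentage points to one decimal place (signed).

Naive respondent-only estimate (weights = respondent counts):
  (240/400)×45.9 + (80/400)×32.7 + (80/400)×23.3 = 38.74%
Reweighting by population highest qualification shares:
  0.09×45.9 + 0.64×32.7 + 0.27×23.3 = 31.35%
Difference = 31.35 − 38.74 = -7.39 pp.

-7.4 percentage points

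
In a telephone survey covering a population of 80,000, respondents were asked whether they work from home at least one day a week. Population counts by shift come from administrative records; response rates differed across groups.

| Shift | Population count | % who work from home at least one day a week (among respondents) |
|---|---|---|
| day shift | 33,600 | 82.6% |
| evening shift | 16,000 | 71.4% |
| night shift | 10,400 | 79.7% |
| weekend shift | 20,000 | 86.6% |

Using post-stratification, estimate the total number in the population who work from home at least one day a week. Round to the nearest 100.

64,800

Each cell contributes its population count × the respondent rate:
  day shift: 33,600 × 82.6% = 27753.6
  evening shift: 16,000 × 71.4% = 11,424
  night shift: 10,400 × 79.7% = 8288.8
  weekend shift: 20,000 × 86.6% = 17,320
Estimated total = 64786.4 → 64,800.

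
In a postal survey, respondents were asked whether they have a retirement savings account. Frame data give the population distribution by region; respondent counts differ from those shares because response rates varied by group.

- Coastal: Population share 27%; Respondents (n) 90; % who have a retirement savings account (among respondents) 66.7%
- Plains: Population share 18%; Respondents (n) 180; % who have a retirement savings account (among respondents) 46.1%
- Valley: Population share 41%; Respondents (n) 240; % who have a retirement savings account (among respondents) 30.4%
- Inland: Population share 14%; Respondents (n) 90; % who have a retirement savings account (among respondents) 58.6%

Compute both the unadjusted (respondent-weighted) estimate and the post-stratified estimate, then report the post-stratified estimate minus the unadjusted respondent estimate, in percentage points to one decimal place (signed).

+2.2 percentage points

Unadjusted (pooled respondent) estimate weights by respondent counts:
  (90/600)×66.7 + (180/600)×46.1 + (240/600)×30.4 + (90/600)×58.6 = 44.785%
Reweighting by population region shares:
  0.27×66.7 + 0.18×46.1 + 0.41×30.4 + 0.14×58.6 = 46.975%
Difference = 46.975 − 44.785 = 2.19 pp.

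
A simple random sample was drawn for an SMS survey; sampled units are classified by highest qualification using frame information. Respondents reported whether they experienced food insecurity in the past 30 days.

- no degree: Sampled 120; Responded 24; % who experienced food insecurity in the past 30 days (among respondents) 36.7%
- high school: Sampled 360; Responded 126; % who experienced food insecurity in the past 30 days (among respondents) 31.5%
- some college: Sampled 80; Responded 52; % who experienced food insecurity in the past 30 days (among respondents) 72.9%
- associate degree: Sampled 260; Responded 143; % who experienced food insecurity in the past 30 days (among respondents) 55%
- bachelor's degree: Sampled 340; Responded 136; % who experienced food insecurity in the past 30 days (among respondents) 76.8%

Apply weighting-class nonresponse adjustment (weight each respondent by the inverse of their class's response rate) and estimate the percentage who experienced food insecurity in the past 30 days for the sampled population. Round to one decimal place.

53.4%

Class response rates: no degree 24/120 = 20%, high school 126/360 = 35%, some college 52/80 = 65%, associate degree 143/260 = 55%, bachelor's degree 136/340 = 40%.
Inverse-response-rate weighting restores each class to its sampled count, so class totals weight by n_sampled:
  no degree: 120 × 36.7 = 4404
  high school: 360 × 31.5 = 11,340
  some college: 80 × 72.9 = 5832
  associate degree: 260 × 55 = 14,300
  bachelor's degree: 340 × 76.8 = 26,112
Adjusted estimate = 61,988 / 1,160 = 53.4379 → 53.4%.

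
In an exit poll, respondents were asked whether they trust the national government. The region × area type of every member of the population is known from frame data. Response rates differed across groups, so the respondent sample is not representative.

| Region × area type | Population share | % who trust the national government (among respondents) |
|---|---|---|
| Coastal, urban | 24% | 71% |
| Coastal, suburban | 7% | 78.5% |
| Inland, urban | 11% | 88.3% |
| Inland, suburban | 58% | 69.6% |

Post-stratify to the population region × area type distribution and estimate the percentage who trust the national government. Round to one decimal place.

72.6%

Each cell contributes population-share × respondent value:
  Coastal, urban: 0.24 × 71 = 17.04
  Coastal, suburban: 0.07 × 78.5 = 5.495
  Inland, urban: 0.11 × 88.3 = 9.713
  Inland, suburban: 0.58 × 69.6 = 40.368
Post-stratified estimate = 72.616 → 72.6%.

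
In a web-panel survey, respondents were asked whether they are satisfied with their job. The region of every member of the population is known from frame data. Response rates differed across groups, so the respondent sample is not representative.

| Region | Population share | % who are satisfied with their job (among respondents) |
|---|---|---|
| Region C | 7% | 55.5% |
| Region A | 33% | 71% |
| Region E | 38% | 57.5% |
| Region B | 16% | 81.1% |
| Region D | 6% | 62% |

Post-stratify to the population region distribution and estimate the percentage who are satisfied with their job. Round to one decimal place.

65.9%

Each cell contributes population-share × respondent value:
  Region C: 0.07 × 55.5 = 3.885
  Region A: 0.33 × 71 = 23.43
  Region E: 0.38 × 57.5 = 21.85
  Region B: 0.16 × 81.1 = 12.976
  Region D: 0.06 × 62 = 3.72
Post-stratified estimate = 65.861 → 65.9%.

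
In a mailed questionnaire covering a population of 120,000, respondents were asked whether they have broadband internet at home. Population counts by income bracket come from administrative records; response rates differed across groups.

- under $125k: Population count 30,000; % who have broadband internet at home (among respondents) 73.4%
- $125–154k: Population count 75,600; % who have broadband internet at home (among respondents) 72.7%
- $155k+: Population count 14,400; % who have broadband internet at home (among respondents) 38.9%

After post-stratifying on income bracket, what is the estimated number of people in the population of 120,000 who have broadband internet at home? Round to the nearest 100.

Each cell contributes its population count × the respondent rate:
  under $125k: 30,000 × 73.4% = 22,020
  $125–154k: 75,600 × 72.7% = 54961.2
  $155k+: 14,400 × 38.9% = 5601.6
Estimated total = 82582.8 → 82,600.

82,600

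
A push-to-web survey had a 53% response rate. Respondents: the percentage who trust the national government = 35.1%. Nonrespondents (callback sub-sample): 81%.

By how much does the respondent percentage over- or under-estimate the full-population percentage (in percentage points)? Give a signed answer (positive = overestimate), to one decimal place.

-21.6 percentage points

Nonresponse fraction = 1 − 0.53 = 0.47.
Bias = (nonresponse fraction) × (respondent percentage − nonrespondent percentage)
     = 0.47 × (35.1 − 81) = 0.47 × -45.9 = -21.573.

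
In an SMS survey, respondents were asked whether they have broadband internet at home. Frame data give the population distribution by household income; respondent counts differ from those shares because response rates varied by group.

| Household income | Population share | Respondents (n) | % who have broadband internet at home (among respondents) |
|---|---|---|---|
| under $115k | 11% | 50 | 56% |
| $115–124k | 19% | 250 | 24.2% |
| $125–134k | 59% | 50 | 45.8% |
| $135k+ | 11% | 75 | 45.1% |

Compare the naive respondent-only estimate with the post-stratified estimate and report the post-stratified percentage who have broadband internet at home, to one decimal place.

Without adjustment, the pooled respondent share is:
  (50/425)×56 + (250/425)×24.2 + (50/425)×45.8 + (75/425)×45.1 = 34.1706%
Post-stratified estimate weights by population shares:
  0.11×56 + 0.19×24.2 + 0.59×45.8 + 0.11×45.1 = 42.741%

42.7%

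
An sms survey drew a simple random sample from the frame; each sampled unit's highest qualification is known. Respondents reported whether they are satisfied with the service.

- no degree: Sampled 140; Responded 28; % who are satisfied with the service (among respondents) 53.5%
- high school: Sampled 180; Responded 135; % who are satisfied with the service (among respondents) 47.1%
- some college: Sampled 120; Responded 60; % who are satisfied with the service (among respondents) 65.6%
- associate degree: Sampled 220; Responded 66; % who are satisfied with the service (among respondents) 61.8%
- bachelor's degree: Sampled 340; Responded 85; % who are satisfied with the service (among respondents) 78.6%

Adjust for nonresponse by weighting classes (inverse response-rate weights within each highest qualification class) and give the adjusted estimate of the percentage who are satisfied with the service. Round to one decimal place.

Class response rates: no degree 28/140 = 20%, high school 135/180 = 75%, some college 60/120 = 50%, associate degree 66/220 = 30%, bachelor's degree 85/340 = 25%.
With weight = n_sampled/n_responded per class, the weighted class total is n_sampled:
  no degree: 140 × 53.5 = 7490
  high school: 180 × 47.1 = 8478
  some college: 120 × 65.6 = 7872
  associate degree: 220 × 61.8 = 13,596
  bachelor's degree: 340 × 78.6 = 26724
Adjusted estimate = 64160 / 1,000 = 64.16 → 64.2%.

64.2%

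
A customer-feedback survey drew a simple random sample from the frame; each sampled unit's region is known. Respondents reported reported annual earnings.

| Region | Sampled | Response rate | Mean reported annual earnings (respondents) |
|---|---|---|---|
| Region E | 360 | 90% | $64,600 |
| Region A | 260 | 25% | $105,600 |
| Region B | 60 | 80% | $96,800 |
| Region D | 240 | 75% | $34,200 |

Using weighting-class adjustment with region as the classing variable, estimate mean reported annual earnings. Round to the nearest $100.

$70,400

With weight = n_sampled/n_responded per class, the weighted class total is n_sampled:
  Region E: 360 × 64,600 = 23,256,000
  Region A: 260 × 105,600 = 27,456,000
  Region B: 60 × 96,800 = 5,808,000
  Region D: 240 × 34,200 = 8,208,000
Adjusted estimate = 64,728,000 / 920 = 70356.5 → $70,400.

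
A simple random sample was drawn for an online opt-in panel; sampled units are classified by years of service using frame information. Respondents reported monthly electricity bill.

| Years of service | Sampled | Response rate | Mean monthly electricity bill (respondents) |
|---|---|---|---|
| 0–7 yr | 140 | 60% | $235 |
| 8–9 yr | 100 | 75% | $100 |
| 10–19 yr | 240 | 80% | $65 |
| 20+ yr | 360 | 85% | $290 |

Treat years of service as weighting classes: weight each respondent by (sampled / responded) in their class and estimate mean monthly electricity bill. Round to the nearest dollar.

Weighting each respondent by the inverse class response rate inflates each class back to its sampled size, so the class weight is n_sampled:
  0–7 yr: 140 × 235 = 32,900
  8–9 yr: 100 × 100 = 10,000
  10–19 yr: 240 × 65 = 15,600
  20+ yr: 360 × 290 = 104,400
Adjusted estimate = 162,900 / 840 = 193.929 → $194.

$194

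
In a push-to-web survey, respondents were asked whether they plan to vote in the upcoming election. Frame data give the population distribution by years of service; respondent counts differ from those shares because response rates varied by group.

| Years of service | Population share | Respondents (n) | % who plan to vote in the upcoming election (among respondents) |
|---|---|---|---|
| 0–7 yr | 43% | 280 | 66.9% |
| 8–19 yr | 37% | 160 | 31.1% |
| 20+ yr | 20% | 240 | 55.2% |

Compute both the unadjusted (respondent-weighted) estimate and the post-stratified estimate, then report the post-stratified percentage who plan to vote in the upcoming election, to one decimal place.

51.3%

Unadjusted (pooled respondent) estimate weights by respondent counts:
  (280/680)×66.9 + (160/680)×31.1 + (240/680)×55.2 = 54.3471%
Reweighting by population years of service shares:
  0.43×66.9 + 0.37×31.1 + 0.2×55.2 = 51.314%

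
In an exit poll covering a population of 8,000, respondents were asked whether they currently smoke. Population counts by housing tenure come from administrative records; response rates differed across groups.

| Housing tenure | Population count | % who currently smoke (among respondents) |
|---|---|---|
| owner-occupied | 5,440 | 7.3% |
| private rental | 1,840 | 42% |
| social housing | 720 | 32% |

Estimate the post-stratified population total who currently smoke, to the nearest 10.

Estimated count per cell = population count × respondent percentage:
  owner-occupied: 5,440 × 7.3% = 397.12
  private rental: 1,840 × 42% = 772.8
  social housing: 720 × 32% = 230.4
Estimated total = 1400.32 → 1,400.

1,400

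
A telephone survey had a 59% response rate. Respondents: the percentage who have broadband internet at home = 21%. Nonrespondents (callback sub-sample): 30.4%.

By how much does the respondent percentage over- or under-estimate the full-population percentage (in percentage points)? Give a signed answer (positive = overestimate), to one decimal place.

-3.9 percentage points

Nonresponse fraction = 1 − 0.59 = 0.41.
Bias = (nonresponse fraction) × (respondent percentage − nonrespondent percentage)
     = 0.41 × (21 − 30.4) = 0.41 × -9.4 = -3.854.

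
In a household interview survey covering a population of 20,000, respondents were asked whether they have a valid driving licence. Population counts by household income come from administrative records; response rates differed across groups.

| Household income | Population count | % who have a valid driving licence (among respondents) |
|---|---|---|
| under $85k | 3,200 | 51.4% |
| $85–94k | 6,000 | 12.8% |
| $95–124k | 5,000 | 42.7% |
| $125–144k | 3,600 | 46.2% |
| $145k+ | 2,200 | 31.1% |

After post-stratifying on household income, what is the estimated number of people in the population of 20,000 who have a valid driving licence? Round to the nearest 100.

Each cell contributes its population count × the respondent rate:
  under $85k: 3,200 × 51.4% = 1644.8
  $85–94k: 6,000 × 12.8% = 768
  $95–124k: 5,000 × 42.7% = 2135
  $125–144k: 3,600 × 46.2% = 1663.2
  $145k+: 2,200 × 31.1% = 684.2
Estimated total = 6895.2 → 6,900.

6,900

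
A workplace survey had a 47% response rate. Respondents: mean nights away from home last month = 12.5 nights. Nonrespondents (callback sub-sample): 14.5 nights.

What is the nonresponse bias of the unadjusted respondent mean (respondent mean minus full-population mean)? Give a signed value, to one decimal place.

-1.1

Nonresponse fraction = 1 − 0.47 = 0.53.
Bias = (nonresponse fraction) × (respondent mean − nonrespondent mean)
     = 0.53 × (12.5 − 14.5) = 0.53 × -2 = -1.06.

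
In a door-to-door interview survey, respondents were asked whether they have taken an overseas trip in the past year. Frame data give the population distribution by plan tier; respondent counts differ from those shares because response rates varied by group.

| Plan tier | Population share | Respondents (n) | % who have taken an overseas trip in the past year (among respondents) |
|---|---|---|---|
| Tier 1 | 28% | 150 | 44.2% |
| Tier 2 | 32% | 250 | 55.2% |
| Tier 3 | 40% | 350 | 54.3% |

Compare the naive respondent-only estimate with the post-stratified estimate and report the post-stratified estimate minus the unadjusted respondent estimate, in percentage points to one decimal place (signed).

Naive respondent-only estimate (weights = respondent counts):
  (150/750)×44.2 + (250/750)×55.2 + (350/750)×54.3 = 52.58%
Post-stratifying to population shares instead:
  0.28×44.2 + 0.32×55.2 + 0.4×54.3 = 51.76%
Difference = 51.76 − 52.58 = -0.82 pp.

-0.8 percentage points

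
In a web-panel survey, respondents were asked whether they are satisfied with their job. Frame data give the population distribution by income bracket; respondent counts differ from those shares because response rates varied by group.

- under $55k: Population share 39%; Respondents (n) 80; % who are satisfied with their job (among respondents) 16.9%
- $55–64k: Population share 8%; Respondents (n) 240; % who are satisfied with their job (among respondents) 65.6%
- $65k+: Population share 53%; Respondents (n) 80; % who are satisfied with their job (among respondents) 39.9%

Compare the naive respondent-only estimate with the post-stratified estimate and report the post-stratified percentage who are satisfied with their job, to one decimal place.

33.0%

Unadjusted (pooled respondent) estimate weights by respondent counts:
  (80/400)×16.9 + (240/400)×65.6 + (80/400)×39.9 = 50.72%
Reweighting by population income bracket shares:
  0.39×16.9 + 0.08×65.6 + 0.53×39.9 = 32.986%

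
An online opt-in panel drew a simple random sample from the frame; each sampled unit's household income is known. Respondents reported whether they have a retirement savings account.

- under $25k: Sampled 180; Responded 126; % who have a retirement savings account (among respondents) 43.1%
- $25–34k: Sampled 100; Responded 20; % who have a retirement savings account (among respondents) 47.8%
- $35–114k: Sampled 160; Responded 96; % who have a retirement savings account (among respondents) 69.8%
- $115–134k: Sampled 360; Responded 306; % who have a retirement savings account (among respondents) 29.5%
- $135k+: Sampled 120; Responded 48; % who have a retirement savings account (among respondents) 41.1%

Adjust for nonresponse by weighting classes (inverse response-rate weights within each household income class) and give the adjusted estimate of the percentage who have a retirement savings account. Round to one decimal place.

42.7%

Class response rates: under $25k 126/180 = 70%, $25–34k 20/100 = 20%, $35–114k 96/160 = 60%, $115–134k 306/360 = 85%, $135k+ 48/120 = 40%.
Weighting each respondent by the inverse class response rate inflates each class back to its sampled size, so the class weight is n_sampled:
  under $25k: 180 × 43.1 = 7758
  $25–34k: 100 × 47.8 = 4780
  $35–114k: 160 × 69.8 = 11,168
  $115–134k: 360 × 29.5 = 10,620
  $135k+: 120 × 41.1 = 4932
Adjusted estimate = 39,258 / 920 = 42.6717 → 42.7%.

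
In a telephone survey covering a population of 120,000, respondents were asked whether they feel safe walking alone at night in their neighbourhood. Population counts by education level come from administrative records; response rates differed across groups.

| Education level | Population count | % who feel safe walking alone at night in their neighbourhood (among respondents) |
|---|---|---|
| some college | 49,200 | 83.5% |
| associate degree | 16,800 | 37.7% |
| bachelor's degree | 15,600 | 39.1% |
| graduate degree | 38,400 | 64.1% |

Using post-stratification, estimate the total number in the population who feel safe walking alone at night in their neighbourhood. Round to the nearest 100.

Estimated count per cell = population count × respondent percentage:
  some college: 49,200 × 83.5% = 41,082
  associate degree: 16,800 × 37.7% = 6333.6
  bachelor's degree: 15,600 × 39.1% = 6099.6
  graduate degree: 38,400 × 64.1% = 24614.4
Estimated total = 78129.6 → 78,100.

78,100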